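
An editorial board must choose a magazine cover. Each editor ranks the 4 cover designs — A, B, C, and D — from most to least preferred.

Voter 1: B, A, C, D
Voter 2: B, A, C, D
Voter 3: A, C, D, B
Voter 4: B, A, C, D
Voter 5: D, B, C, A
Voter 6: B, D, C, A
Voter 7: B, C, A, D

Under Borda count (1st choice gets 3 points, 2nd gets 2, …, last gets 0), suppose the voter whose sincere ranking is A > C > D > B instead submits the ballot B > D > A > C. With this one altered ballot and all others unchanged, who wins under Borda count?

Borda totals with the altered ballot: A 8, B 20, C 7, D 7.
The winner is unchanged: still B.

B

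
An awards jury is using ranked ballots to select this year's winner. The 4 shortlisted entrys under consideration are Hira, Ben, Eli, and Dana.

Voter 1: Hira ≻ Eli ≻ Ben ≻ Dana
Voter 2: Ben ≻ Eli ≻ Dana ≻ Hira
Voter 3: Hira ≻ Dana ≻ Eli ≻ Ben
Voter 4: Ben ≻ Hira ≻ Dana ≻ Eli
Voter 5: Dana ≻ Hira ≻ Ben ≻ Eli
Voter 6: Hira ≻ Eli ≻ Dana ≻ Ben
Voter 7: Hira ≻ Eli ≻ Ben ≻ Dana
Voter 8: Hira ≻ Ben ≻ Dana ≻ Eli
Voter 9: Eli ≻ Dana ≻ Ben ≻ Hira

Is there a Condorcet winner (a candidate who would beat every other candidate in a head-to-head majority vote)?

Head-to-head results (9 voters total):
Hira vs Ben: Hira wins 6–3.
Hira vs Eli: Hira wins 7–2.
Hira vs Dana: Hira wins 6–3.
Ben vs Eli: Eli wins 5–4.
Ben vs Dana: Ben wins 5–4.
Eli vs Dana: Eli wins 5–4.
Hira beats each rival — Ben (6–3), Eli (7–2), Dana (6–3) — so Hira is the Condorcet winner.

Yes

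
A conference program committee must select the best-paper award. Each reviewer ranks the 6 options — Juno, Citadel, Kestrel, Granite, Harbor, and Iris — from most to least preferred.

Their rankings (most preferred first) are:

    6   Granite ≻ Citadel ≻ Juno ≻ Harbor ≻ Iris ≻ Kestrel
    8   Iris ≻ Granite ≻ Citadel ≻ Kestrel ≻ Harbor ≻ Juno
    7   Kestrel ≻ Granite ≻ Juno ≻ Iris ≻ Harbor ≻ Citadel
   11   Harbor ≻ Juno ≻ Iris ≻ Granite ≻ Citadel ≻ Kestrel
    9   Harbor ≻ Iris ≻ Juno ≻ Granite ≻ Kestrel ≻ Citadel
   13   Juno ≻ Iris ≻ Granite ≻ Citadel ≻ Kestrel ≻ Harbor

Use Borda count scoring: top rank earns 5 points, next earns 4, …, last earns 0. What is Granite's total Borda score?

Borda scores:
  Juno: 6·3 + 8·0 + 7·3 + 11·4 + 9·3 + 13·5 = 175
  Citadel: 6·4 + 8·3 + 7·0 + 11·1 + 9·0 + 13·2 = 85
  Kestrel: 6·0 + 8·2 + 7·5 + 11·0 + 9·1 + 13·1 = 73
  Granite: 6·5 + 8·4 + 7·4 + 11·2 + 9·2 + 13·3 = 169
  Harbor: 6·2 + 8·1 + 7·1 + 11·5 + 9·5 + 13·0 = 127
  Iris: 6·1 + 8·5 + 7·2 + 11·3 + 9·4 + 13·4 = 181

169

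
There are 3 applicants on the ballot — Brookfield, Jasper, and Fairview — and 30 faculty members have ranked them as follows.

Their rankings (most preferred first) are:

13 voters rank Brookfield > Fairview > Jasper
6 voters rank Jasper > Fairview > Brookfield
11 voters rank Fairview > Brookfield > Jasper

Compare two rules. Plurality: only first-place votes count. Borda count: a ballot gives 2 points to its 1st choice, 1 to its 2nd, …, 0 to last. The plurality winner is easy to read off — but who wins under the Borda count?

Plurality first-place counts: Brookfield 13, Jasper 6, Fairview 11 → Brookfield.
Borda totals: Brookfield 37, Jasper 12, Fairview 41 → Fairview.

Fairview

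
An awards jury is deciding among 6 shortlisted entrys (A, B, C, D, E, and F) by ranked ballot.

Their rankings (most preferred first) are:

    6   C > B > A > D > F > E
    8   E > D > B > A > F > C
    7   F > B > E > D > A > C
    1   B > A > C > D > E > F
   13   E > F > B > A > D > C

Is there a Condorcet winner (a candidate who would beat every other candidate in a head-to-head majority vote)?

Head-to-head results (35 voters total):
A vs B: B wins 35–0.
A vs C: A wins 29–6.
A vs D: A wins 20–15.
A vs E: E wins 28–7.
A vs F: F wins 20–15.
B vs C: B wins 29–6.
B vs D: B wins 27–8.
B vs E: E wins 21–14.
B vs F: F wins 20–15.
C vs D: D wins 28–7.
C vs E: E wins 28–7.
C vs F: F wins 28–7.
D vs E: E wins 28–7.
D vs F: F wins 20–15.
E vs F: E wins 22–13.
E beats each rival — A (28–7), B (21–14), C (28–7), D (28–7), F (22–13) — so E is the Condorcet winner.

Yes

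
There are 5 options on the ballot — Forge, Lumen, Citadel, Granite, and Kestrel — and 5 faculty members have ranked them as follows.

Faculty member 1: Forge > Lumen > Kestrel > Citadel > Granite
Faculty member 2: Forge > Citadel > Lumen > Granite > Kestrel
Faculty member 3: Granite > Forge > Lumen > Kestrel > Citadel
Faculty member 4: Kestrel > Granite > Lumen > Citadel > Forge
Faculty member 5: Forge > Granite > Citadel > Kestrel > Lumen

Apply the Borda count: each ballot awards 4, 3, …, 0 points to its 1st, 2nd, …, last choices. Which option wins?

Borda scores:
  Forge: 4 + 4 + 3 + 0 + 4 = 15
  Lumen: 3 + 2 + 2 + 2 + 0 = 9
  Citadel: 1 + 3 + 0 + 1 + 2 = 7
  Granite: 0 + 1 + 4 + 3 + 3 = 11
  Kestrel: 2 + 0 + 1 + 4 + 1 = 8
Forge has the highest total.

Forge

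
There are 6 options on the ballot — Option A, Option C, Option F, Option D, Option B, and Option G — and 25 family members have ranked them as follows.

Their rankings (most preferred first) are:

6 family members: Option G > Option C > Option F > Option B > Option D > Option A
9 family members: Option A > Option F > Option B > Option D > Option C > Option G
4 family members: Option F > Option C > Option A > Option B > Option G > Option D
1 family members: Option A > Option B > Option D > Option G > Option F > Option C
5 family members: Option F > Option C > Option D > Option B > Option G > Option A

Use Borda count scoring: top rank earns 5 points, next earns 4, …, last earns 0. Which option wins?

Option F

Borda scores:
  Option A: 6·0 + 9·5 + 4·3 + 5 + 5·0 = 62
  Option C: 6·4 + 9·1 + 4·4 + 0 + 5·4 = 69
  Option F: 6·3 + 9·4 + 4·5 + 1 + 5·5 = 100
  Option D: 6·1 + 9·2 + 4·0 + 3 + 5·3 = 42
  Option B: 6·2 + 9·3 + 4·2 + 4 + 5·2 = 61
  Option G: 6·5 + 9·0 + 4·1 + 2 + 5·1 = 41
Option F has the highest total.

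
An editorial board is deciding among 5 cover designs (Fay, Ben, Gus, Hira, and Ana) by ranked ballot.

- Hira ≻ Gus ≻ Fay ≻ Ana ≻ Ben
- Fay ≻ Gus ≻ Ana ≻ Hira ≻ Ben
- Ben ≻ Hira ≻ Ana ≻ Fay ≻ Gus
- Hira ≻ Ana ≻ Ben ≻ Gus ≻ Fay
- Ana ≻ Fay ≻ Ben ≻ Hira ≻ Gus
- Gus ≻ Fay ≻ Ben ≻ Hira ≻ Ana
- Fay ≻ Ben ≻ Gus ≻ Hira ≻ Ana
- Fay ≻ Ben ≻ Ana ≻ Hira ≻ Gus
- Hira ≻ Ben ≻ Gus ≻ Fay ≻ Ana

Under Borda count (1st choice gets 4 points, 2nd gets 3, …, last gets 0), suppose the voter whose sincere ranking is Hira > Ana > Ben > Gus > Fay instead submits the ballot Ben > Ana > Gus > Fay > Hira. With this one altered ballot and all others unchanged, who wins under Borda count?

Borda totals with the altered ballot: Fay 23, Ben 21, Gus 16, Hira 16, Ana 14.
The winner is unchanged: still Fay.

Fay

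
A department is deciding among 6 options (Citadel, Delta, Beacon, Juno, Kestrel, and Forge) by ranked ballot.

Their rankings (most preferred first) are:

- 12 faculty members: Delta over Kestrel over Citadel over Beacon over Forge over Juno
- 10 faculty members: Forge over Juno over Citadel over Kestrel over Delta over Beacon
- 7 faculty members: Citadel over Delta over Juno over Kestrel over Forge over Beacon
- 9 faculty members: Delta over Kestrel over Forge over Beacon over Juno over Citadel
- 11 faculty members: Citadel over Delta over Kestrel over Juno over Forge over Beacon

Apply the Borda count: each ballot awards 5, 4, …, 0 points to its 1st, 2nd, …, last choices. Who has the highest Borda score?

Delta

Borda scores:
  Citadel: 12·3 + 10·3 + 7·5 + 9·0 + 11·5 = 156
  Delta: 12·5 + 10·1 + 7·4 + 9·5 + 11·4 = 187
  Beacon: 12·2 + 10·0 + 7·0 + 9·2 + 11·0 = 42
  Juno: 12·0 + 10·4 + 7·3 + 9·1 + 11·2 = 92
  Kestrel: 12·4 + 10·2 + 7·2 + 9·4 + 11·3 = 151
  Forge: 12·1 + 10·5 + 7·1 + 9·3 + 11·1 = 107
Delta has the highest total.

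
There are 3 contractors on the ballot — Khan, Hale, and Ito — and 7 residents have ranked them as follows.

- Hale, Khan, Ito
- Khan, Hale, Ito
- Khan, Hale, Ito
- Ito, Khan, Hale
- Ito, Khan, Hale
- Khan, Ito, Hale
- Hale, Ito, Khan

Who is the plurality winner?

First-place vote totals:
  Khan: 3
  Hale: 2
  Ito: 2
Khan has the most first-place votes.

Khan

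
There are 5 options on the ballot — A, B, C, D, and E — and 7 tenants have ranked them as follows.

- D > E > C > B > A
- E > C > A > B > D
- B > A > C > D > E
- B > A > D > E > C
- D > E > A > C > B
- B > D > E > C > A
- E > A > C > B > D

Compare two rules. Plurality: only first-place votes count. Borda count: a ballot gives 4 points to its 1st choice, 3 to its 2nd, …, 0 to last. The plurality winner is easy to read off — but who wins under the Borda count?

E

Plurality first-place counts: A 0, B 3, C 0, D 2, E 2 → B.
Borda totals: A 13, B 15, C 11, D 14, E 17 → E.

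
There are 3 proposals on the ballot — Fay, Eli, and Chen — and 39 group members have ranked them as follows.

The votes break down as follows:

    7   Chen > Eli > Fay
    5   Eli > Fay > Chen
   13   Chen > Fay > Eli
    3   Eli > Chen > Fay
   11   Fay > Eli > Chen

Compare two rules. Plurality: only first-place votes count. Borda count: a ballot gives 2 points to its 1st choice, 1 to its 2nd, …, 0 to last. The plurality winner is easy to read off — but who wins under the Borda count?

Chen

Plurality first-place counts: Fay 11, Eli 8, Chen 20 → Chen.
Borda totals: Fay 40, Eli 34, Chen 43 → Chen.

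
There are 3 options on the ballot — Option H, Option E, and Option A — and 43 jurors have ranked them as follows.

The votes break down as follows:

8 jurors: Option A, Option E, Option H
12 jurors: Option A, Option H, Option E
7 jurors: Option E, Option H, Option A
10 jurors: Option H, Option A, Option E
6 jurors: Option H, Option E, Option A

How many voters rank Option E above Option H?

15

Ballots ranking Option E above Option H: 8+7 = 15.
Ballots ranking Option H above Option E: 12+10+6 = 28.
So 15 of 43 voters prefer Option E to Option H.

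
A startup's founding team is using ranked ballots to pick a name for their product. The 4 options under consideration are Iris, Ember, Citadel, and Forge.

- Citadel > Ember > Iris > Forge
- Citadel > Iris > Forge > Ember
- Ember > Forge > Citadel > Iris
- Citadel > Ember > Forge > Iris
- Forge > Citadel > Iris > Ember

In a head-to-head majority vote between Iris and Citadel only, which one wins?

Ballots ranking Iris above Citadel: 0.
Ballots ranking Citadel above Iris: 5.
Citadel wins the head-to-head, 5–0.

Citadel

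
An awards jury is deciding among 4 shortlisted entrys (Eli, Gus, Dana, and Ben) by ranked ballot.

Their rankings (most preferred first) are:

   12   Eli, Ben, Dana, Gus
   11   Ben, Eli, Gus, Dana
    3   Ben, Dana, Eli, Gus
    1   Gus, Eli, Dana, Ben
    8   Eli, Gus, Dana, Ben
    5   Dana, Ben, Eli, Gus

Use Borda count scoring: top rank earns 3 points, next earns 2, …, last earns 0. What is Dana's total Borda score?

42

Borda scores:
  Eli: 12·3 + 11·2 + 3·1 + 2 + 8·3 + 5·1 = 92
  Gus: 12·0 + 11·1 + 3·0 + 3 + 8·2 + 5·0 = 30
  Dana: 12·1 + 11·0 + 3·2 + 1 + 8·1 + 5·3 = 42
  Ben: 12·2 + 11·3 + 3·3 + 0 + 8·0 + 5·2 = 76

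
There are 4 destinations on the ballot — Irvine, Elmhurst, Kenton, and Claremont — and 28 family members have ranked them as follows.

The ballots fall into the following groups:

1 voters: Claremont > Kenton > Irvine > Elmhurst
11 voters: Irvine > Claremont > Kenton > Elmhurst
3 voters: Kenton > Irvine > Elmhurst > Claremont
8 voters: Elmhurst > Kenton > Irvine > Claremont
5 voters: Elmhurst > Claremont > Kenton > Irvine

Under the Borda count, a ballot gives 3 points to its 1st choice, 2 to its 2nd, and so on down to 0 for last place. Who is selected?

Borda scores:
  Irvine: 1 + 11·3 + 3·2 + 8·1 + 5·0 = 48
  Elmhurst: 0 + 11·0 + 3·1 + 8·3 + 5·3 = 42
  Kenton: 2 + 11·1 + 3·3 + 8·2 + 5·1 = 43
  Claremont: 3 + 11·2 + 3·0 + 8·0 + 5·2 = 35
Irvine has the highest total.

Irvine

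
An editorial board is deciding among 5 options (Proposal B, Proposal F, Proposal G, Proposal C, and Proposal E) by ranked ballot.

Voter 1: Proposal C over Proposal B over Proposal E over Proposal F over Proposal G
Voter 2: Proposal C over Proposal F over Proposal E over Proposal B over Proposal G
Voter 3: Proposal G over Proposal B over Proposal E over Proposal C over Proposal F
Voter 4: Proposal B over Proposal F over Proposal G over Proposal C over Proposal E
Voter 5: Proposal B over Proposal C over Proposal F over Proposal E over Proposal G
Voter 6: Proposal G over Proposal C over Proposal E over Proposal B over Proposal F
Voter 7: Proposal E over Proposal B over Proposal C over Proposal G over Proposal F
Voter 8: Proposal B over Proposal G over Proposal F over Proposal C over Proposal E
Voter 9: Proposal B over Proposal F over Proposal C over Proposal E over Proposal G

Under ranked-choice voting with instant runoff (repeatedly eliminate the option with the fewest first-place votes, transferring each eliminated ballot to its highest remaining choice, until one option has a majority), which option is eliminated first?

Round 1: Proposal B 4, Proposal G 2, Proposal C 2, Proposal E 1, Proposal F 0. Proposal F has the fewest and is eliminated.
Round 2: Proposal B 4, Proposal G 2, Proposal C 2, Proposal E 1. Proposal E has the fewest and is eliminated.
Round 3: Proposal B 5, Proposal G 2, Proposal C 2. Proposal B has a majority.

Proposal F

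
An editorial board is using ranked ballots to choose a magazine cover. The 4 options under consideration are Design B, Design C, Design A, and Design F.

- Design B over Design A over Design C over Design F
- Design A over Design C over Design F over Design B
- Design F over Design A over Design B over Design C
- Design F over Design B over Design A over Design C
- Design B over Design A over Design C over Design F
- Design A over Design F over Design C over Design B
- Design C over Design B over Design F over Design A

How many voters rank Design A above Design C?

6

Ballots ranking Design A above Design C: 6.
Ballots ranking Design C above Design A: 1.
So 6 of 7 voters prefer Design A to Design C.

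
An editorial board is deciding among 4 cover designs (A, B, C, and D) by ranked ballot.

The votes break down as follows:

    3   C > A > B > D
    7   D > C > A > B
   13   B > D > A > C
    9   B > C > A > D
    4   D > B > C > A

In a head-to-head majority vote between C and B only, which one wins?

B

Ballots ranking C above B: 3+7 = 10.
Ballots ranking B above C: 13+9+4 = 26.
B wins the head-to-head, 26–10.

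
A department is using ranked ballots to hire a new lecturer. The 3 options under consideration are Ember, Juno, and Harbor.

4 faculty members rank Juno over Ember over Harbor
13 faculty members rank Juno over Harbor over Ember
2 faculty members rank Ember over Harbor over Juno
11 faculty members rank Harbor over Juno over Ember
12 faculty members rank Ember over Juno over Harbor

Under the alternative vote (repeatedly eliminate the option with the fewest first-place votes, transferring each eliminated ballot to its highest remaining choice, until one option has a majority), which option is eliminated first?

Round 1: Juno 17, Ember 14, Harbor 11. Harbor has the fewest and is eliminated.
Round 2: Juno 28, Ember 14. Juno has a majority.

Harbor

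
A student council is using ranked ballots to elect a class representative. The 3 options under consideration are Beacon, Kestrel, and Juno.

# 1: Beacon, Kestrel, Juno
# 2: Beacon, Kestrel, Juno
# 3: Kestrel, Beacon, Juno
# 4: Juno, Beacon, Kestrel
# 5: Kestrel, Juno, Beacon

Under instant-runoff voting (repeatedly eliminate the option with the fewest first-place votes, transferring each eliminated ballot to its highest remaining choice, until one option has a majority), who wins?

Beacon

Round 1: Beacon 2, Kestrel 2, Juno 1. Juno has the fewest and is eliminated.
Round 2: Beacon 3, Kestrel 2. Beacon has a majority.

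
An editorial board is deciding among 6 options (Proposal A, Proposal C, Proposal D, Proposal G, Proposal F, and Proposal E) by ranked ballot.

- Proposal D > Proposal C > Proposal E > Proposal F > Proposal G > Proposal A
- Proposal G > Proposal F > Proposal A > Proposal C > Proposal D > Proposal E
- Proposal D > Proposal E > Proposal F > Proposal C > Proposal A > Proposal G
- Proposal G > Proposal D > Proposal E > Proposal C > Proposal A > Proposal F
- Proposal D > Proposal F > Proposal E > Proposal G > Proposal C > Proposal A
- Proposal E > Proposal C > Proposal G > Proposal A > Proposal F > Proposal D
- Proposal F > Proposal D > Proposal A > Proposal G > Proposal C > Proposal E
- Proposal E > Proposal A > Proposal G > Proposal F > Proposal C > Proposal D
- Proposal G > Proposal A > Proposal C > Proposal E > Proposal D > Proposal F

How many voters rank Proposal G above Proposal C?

6

Ballots ranking Proposal G above Proposal C: 6.
Ballots ranking Proposal C above Proposal G: 3.
So 6 of 9 voters prefer Proposal G to Proposal C.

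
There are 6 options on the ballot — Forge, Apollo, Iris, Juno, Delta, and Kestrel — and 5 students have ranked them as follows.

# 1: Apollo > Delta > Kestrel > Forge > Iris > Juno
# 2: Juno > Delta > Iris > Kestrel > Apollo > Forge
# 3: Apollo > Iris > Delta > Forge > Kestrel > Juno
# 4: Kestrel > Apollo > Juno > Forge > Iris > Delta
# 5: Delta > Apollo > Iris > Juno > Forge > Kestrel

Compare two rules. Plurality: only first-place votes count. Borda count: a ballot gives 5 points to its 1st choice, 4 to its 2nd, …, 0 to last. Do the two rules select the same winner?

Plurality first-place counts: Forge 0, Apollo 2, Iris 0, Juno 1, Delta 1, Kestrel 1 → Apollo.
Borda totals: Forge 7, Apollo 19, Iris 12, Juno 10, Delta 16, Kestrel 11 → Apollo.
The two rules agree on Apollo.

Yes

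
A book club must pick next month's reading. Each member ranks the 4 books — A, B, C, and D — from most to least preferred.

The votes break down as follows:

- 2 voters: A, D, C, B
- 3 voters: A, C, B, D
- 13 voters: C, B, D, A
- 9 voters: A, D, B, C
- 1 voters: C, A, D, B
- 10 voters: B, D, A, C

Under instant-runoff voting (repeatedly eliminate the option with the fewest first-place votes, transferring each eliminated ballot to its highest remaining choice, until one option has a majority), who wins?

A

Round 1: A 14, C 14, B 10, D 0. D has the fewest and is eliminated.
Round 2: A 14, C 14, B 10. B has the fewest and is eliminated.
Round 3: A 24, C 14. A has a majority.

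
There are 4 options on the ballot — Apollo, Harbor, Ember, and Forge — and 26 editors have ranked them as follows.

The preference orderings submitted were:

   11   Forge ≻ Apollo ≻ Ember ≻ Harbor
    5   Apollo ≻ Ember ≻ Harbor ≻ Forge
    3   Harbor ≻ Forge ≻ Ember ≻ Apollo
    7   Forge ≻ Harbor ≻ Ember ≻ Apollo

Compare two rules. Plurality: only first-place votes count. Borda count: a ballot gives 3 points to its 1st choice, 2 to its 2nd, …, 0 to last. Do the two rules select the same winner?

Plurality first-place counts: Apollo 5, Harbor 3, Ember 0, Forge 18 → Forge.
Borda totals: Apollo 37, Harbor 28, Ember 31, Forge 60 → Forge.
The two rules agree on Forge.

Yes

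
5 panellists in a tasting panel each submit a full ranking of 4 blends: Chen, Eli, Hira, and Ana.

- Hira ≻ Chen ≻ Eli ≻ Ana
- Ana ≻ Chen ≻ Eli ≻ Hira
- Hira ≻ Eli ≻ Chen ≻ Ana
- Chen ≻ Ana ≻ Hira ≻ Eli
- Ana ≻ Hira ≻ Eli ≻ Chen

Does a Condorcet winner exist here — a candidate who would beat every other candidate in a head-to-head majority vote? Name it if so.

None — there is no Condorcet winner

Head-to-head results (5 voters total):
Chen vs Eli: Chen wins 3–2.
Chen vs Hira: Hira wins 3–2.
Chen vs Ana: Chen wins 3–2.
Eli vs Hira: Hira wins 4–1.
Eli vs Ana: Ana wins 3–2.
Hira vs Ana: Ana wins 3–2.
No candidate beats all others: Chen beats Ana beats Hira beats Chen, a majority cycle.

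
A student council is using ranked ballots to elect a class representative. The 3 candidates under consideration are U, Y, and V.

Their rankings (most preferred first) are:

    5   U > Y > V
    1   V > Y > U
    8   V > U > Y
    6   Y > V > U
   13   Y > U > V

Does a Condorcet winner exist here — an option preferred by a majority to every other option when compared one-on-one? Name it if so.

Y

Head-to-head results (33 voters total):
U vs Y: Y wins 20–13.
U vs V: U wins 18–15.
Y vs V: Y wins 24–9.
Y beats each rival — U (20–13), V (24–9) — so Y is the Condorcet winner.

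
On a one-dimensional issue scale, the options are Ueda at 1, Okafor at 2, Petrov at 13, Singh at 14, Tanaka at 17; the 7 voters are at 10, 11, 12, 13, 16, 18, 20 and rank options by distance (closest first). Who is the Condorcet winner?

Petrov

With single-peaked preferences on a line, the Condorcet winner is the candidate closest to the median voter.
The median voter (position 13) is closest to Petrov at 13.
Check: Petrov vs Tanaka — voters closer to Petrov: 4 of 7.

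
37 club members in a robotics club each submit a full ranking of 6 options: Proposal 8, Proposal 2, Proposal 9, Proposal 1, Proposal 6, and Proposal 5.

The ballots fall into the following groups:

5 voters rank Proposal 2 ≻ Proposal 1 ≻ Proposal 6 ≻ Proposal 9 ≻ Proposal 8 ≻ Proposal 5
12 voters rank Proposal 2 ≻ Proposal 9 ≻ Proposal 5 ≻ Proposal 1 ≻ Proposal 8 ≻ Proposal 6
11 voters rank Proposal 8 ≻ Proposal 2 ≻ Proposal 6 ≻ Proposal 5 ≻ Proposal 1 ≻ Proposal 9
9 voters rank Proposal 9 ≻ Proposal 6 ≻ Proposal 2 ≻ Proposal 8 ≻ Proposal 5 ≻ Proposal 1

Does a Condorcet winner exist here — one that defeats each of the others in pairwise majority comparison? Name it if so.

Proposal 2

Head-to-head results (37 voters total):
Proposal 8 vs Proposal 2: Proposal 2 wins 26–11.
Proposal 8 vs Proposal 9: Proposal 9 wins 26–11.
Proposal 8 vs Proposal 1: Proposal 8 wins 20–17.
Proposal 8 vs Proposal 6: Proposal 8 wins 23–14.
Proposal 8 vs Proposal 5: Proposal 8 wins 25–12.
Proposal 2 vs Proposal 9: Proposal 2 wins 28–9.
Proposal 2 vs Proposal 1: Proposal 2 wins 37–0.
Proposal 2 vs Proposal 6: Proposal 2 wins 28–9.
Proposal 2 vs Proposal 5: Proposal 2 wins 37–0.
Proposal 9 vs Proposal 1: Proposal 9 wins 21–16.
Proposal 9 vs Proposal 6: Proposal 9 wins 21–16.
Proposal 9 vs Proposal 5: Proposal 9 wins 26–11.
Proposal 1 vs Proposal 6: Proposal 6 wins 20–17.
Proposal 1 vs Proposal 5: Proposal 5 wins 32–5.
Proposal 6 vs Proposal 5: Proposal 6 wins 25–12.
Proposal 2 beats each rival — Proposal 8 (26–11), Proposal 9 (28–9), Proposal 1 (37–0), Proposal 6 (28–9), Proposal 5 (37–0) — so Proposal 2 is the Condorcet winner.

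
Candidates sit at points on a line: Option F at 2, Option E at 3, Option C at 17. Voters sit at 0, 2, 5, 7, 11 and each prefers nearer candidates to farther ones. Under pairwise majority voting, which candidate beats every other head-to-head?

Option E

With single-peaked preferences on a line, the Condorcet winner is the candidate closest to the median voter.
The median voter (position 5) is closest to Option E at 3.
Check: Option E vs Option F — voters closer to Option E: 3 of 5.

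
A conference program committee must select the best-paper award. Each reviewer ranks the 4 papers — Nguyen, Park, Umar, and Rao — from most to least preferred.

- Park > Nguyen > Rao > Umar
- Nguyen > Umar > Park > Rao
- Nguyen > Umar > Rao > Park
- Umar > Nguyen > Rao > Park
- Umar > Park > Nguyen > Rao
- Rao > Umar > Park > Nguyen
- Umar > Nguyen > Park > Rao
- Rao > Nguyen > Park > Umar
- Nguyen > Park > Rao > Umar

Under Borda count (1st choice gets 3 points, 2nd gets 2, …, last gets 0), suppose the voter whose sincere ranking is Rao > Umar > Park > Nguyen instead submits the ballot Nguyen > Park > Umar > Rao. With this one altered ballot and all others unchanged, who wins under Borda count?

Borda totals with the altered ballot: Nguyen 21, Park 12, Umar 14, Rao 7.
The winner is unchanged: still Nguyen.

Nguyen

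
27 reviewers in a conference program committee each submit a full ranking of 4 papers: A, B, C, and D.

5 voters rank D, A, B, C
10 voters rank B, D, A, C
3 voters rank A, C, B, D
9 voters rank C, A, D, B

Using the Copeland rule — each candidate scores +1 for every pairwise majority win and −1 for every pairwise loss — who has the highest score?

Pairwise results:
  A vs B: A wins 17–10.
  A vs C: A wins 18–9.
  A vs D: D wins 15–12.
  B vs C: B wins 15–12.
  B vs D: D wins 14–13.
  C vs D: D wins 15–12.
Copeland scores (wins − losses):
  A: 2 − 1 = 1
  B: 1 − 2 = -1
  C: 0 − 3 = -3
  D: 3 − 0 = 3
D has the best Copeland score.

D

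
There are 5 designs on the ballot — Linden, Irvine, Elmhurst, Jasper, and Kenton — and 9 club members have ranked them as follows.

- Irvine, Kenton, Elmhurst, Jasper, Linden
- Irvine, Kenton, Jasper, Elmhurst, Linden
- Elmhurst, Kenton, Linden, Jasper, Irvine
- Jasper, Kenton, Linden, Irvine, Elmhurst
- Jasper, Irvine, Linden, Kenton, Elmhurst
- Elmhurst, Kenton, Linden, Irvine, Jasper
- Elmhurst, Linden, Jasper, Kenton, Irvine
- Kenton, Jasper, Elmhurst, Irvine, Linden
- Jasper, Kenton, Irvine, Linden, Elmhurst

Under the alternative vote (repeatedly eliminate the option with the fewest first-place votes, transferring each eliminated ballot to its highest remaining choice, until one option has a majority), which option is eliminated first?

Round 1: Elmhurst 3, Jasper 3, Irvine 2, Kenton 1, Linden 0. Linden has the fewest and is eliminated.
Round 2: Elmhurst 3, Jasper 3, Irvine 2, Kenton 1. Kenton has the fewest and is eliminated.
Round 3: Jasper 4, Elmhurst 3, Irvine 2. Irvine has the fewest and is eliminated.
Round 4: Jasper 5, Elmhurst 4. Jasper has a majority.

Linden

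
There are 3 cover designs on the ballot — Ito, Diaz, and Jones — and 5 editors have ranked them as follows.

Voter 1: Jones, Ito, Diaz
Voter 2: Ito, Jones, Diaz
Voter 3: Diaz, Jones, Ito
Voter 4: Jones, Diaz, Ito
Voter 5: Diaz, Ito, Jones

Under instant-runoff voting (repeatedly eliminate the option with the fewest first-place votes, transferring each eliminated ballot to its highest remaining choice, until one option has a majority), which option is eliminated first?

Round 1: Diaz 2, Jones 2, Ito 1. Ito has the fewest and is eliminated.
Round 2: Jones 3, Diaz 2. Jones has a majority.

Ito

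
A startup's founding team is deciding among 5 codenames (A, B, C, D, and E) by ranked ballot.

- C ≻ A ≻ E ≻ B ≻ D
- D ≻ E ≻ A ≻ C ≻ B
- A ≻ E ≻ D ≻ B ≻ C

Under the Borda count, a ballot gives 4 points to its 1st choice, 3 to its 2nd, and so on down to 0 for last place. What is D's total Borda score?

6

Borda scores:
  A: 3 + 2 + 4 = 9
  B: 1 + 0 + 1 = 2
  C: 4 + 1 + 0 = 5
  D: 0 + 4 + 2 = 6
  E: 2 + 3 + 3 = 8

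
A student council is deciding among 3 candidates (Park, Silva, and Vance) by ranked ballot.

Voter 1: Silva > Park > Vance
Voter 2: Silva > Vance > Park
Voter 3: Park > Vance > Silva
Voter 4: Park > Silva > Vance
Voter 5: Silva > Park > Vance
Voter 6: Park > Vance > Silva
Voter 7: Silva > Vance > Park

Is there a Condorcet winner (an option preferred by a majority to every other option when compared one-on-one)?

Yes

Head-to-head results (7 voters total):
Park vs Silva: Silva wins 4–3.
Park vs Vance: Park wins 5–2.
Silva vs Vance: Silva wins 5–2.
Silva beats each rival — Park (4–3), Vance (5–2) — so Silva is the Condorcet winner.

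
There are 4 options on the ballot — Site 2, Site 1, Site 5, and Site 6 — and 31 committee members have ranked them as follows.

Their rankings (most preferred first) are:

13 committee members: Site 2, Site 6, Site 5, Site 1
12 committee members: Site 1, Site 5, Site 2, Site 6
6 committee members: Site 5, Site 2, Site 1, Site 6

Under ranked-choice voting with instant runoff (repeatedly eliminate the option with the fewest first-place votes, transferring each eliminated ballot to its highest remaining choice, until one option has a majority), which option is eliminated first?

Site 6

Round 1: Site 2 13, Site 1 12, Site 5 6, Site 6 0. Site 6 has the fewest and is eliminated.
Round 2: Site 2 13, Site 1 12, Site 5 6. Site 5 has the fewest and is eliminated.
Round 3: Site 2 19, Site 1 12. Site 2 has a majority.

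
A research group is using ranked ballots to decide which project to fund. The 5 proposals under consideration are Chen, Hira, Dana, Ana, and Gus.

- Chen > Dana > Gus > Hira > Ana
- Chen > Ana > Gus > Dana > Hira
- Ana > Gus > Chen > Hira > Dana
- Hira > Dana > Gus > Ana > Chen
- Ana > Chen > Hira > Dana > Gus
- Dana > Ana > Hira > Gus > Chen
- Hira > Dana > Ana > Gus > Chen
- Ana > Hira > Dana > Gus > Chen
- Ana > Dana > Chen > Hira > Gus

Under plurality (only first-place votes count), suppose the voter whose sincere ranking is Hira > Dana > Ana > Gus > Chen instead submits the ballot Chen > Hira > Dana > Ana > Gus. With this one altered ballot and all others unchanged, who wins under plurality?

Ana

First-place totals with the altered ballot: Chen 3, Hira 1, Dana 1, Ana 4, Gus 0.
The winner is unchanged: still Ana.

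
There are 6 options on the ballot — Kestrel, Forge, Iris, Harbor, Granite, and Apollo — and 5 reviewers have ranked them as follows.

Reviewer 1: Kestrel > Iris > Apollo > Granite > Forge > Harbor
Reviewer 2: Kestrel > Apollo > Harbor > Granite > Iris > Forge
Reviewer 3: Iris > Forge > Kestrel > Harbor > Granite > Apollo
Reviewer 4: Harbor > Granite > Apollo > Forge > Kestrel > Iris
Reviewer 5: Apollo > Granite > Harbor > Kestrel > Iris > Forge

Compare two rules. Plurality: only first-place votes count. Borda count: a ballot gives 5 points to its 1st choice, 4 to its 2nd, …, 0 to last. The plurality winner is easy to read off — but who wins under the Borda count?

Plurality first-place counts: Kestrel 2, Forge 0, Iris 1, Harbor 1, Granite 0, Apollo 1 → Kestrel.
Borda totals: Kestrel 16, Forge 7, Iris 11, Harbor 13, Granite 13, Apollo 15 → Kestrel.

Kestrel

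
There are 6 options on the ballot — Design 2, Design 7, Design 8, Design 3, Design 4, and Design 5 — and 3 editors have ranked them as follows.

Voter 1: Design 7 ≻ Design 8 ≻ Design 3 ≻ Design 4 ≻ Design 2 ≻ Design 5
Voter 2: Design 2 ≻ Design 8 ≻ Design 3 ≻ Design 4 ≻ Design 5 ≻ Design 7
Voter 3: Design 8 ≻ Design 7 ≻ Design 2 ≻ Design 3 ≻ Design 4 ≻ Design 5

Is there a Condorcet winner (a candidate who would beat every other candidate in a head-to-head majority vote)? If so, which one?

Design 8

Head-to-head results (3 voters total):
Design 2 vs Design 7: Design 7 wins 2–1.
Design 2 vs Design 8: Design 8 wins 2–1.
Design 2 vs Design 3: Design 2 wins 2–1.
Design 2 vs Design 4: Design 2 wins 2–1.
Design 2 vs Design 5: Design 2 wins 3–0.
Design 7 vs Design 8: Design 8 wins 2–1.
Design 7 vs Design 3: Design 7 wins 2–1.
Design 7 vs Design 4: Design 7 wins 2–1.
Design 7 vs Design 5: Design 7 wins 2–1.
Design 8 vs Design 3: Design 8 wins 3–0.
Design 8 vs Design 4: Design 8 wins 3–0.
Design 8 vs Design 5: Design 8 wins 3–0.
Design 3 vs Design 4: Design 3 wins 3–0.
Design 3 vs Design 5: Design 3 wins 3–0.
Design 4 vs Design 5: Design 4 wins 3–0.
Design 8 beats each rival — Design 2 (2–1), Design 7 (2–1), Design 3 (3–0), Design 4 (3–0), Design 5 (3–0) — so Design 8 is the Condorcet winner.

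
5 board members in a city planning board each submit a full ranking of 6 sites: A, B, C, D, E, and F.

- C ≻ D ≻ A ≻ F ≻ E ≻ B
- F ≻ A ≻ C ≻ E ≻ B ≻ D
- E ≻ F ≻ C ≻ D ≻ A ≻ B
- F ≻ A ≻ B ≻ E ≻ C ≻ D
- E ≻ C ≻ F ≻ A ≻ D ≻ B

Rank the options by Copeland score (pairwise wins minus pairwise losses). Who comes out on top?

Pairwise results:
  A vs B: A wins 5–0.
  A vs C: C wins 3–2.
  A vs D: A wins 3–2.
  A vs E: A wins 3–2.
  A vs F: F wins 4–1.
  B vs C: C wins 4–1.
  B vs D: D wins 3–2.
  B vs E: E wins 4–1.
  B vs F: F wins 5–0.
  C vs D: C wins 5–0.
  C vs E: E wins 3–2.
  C vs F: F wins 3–2.
  D vs E: E wins 4–1.
  D vs F: F wins 4–1.
  E vs F: F wins 3–2.
Copeland scores (wins − losses):
  A: 3 − 2 = 1
  B: 0 − 5 = -5
  C: 3 − 2 = 1
  D: 1 − 4 = -3
  E: 3 − 2 = 1
  F: 5 − 0 = 5
F has the best Copeland score.

F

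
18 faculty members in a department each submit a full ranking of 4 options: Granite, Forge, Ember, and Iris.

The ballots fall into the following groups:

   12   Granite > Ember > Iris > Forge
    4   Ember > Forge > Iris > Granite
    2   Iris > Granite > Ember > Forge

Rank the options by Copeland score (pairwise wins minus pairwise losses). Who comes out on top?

Granite

Pairwise results:
  Granite vs Forge: Granite wins 14–4.
  Granite vs Ember: Granite wins 14–4.
  Granite vs Iris: Granite wins 12–6.
  Forge vs Ember: Ember wins 18–0.
  Forge vs Iris: Iris wins 14–4.
  Ember vs Iris: Ember wins 16–2.
Copeland scores (wins − losses):
  Granite: 3 − 0 = 3
  Forge: 0 − 3 = -3
  Ember: 2 − 1 = 1
  Iris: 1 − 2 = -1
Granite has the best Copeland score.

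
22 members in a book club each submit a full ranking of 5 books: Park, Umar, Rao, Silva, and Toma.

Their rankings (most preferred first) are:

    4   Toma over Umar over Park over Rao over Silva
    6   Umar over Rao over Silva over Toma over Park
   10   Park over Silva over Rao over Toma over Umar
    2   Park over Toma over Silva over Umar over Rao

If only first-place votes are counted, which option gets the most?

First-place vote totals:
  Park: 12
  Umar: 6
  Rao: 0
  Silva: 0
  Toma: 4
Park has the most first-place votes.

Park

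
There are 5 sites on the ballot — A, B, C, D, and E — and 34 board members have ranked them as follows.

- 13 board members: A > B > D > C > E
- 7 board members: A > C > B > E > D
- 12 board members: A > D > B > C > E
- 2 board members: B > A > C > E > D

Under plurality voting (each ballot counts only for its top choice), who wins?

A

First-place vote totals:
  A: 32
  B: 2
  C: 0
  D: 0
  E: 0
A has the most first-place votes.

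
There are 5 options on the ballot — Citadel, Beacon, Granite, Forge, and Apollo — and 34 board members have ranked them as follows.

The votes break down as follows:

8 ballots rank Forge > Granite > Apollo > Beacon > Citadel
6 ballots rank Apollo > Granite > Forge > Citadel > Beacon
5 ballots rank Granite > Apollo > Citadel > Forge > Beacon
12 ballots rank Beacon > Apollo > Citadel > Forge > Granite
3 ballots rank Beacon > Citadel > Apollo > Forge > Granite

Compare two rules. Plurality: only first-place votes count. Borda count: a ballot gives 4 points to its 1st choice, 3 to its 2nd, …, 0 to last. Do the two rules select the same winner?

Plurality first-place counts: Citadel 0, Beacon 15, Granite 5, Forge 8, Apollo 6 → Beacon.
Borda totals: Citadel 49, Beacon 68, Granite 62, Forge 64, Apollo 97 → Apollo.
The two rules disagree: plurality picks Beacon, Borda picks Apollo.

No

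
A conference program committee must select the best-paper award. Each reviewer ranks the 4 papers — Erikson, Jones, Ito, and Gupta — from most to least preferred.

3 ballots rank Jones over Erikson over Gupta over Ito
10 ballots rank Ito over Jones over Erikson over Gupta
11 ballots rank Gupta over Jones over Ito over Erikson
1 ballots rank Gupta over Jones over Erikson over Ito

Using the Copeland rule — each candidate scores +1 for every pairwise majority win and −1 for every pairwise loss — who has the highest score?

Jones

Pairwise results:
  Erikson vs Jones: Jones wins 25–0.
  Erikson vs Ito: Ito wins 21–4.
  Erikson vs Gupta: Erikson wins 13–12.
  Jones vs Ito: Jones wins 15–10.
  Jones vs Gupta: Jones wins 13–12.
  Ito vs Gupta: Gupta wins 15–10.
Copeland scores (wins − losses):
  Erikson: 1 − 2 = -1
  Jones: 3 − 0 = 3
  Ito: 1 − 2 = -1
  Gupta: 1 − 2 = -1
Jones has the best Copeland score.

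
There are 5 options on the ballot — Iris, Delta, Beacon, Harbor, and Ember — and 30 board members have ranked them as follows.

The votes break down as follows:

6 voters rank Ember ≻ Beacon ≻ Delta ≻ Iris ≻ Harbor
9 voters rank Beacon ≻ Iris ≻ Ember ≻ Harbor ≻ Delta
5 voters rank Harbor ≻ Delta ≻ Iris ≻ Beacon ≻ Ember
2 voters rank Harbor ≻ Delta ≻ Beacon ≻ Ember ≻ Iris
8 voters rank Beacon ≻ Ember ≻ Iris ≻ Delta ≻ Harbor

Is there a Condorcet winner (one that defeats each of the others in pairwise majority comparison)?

Head-to-head results (30 voters total):
Iris vs Delta: Iris wins 17–13.
Iris vs Beacon: Beacon wins 25–5.
Iris vs Harbor: Iris wins 23–7.
Iris vs Ember: Ember wins 16–14.
Delta vs Beacon: Beacon wins 23–7.
Delta vs Harbor: Harbor wins 16–14.
Delta vs Ember: Ember wins 23–7.
Beacon vs Harbor: Beacon wins 23–7.
Beacon vs Ember: Beacon wins 24–6.
Harbor vs Ember: Ember wins 23–7.
Beacon beats each rival — Iris (25–5), Delta (23–7), Harbor (23–7), Ember (24–6) — so Beacon is the Condorcet winner.

Yes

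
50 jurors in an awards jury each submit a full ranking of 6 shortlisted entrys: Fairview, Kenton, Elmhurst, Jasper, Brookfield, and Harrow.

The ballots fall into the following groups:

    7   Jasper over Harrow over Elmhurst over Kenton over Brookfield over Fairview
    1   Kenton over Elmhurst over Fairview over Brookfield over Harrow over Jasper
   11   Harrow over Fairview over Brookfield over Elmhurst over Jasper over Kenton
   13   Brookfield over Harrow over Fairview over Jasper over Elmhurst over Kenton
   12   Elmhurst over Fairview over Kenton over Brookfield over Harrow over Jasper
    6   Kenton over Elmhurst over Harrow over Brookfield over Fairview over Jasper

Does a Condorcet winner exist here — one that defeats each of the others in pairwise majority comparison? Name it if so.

No Condorcet winner

Head-to-head results (50 voters total):
Fairview vs Kenton: Fairview wins 36–14.
Fairview vs Elmhurst: Elmhurst wins 26–24.
Fairview vs Jasper: Fairview wins 43–7.
Fairview vs Brookfield: Brookfield wins 26–24.
Fairview vs Harrow: Harrow wins 37–13.
Kenton vs Elmhurst: Elmhurst wins 43–7.
Kenton vs Jasper: Jasper wins 31–19.
Kenton vs Brookfield: Kenton wins 26–24.
Kenton vs Harrow: Harrow wins 31–19.
Elmhurst vs Jasper: Elmhurst wins 30–20.
Elmhurst vs Brookfield: Elmhurst wins 26–24.
Elmhurst vs Harrow: Harrow wins 31–19.
Jasper vs Brookfield: Brookfield wins 43–7.
Jasper vs Harrow: Harrow wins 43–7.
Brookfield vs Harrow: Brookfield wins 26–24.
No candidate beats all others: Fairview beats Kenton beats Brookfield beats Fairview, a majority cycle.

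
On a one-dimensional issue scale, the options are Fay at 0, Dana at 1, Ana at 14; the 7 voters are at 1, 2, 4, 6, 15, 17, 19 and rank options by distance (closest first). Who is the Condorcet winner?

With single-peaked preferences on a line, the Condorcet winner is the candidate closest to the median voter.
The median voter (position 6) is closest to Dana at 1.
Check: Dana vs Fay — voters closer to Dana: 7 of 7.

Dana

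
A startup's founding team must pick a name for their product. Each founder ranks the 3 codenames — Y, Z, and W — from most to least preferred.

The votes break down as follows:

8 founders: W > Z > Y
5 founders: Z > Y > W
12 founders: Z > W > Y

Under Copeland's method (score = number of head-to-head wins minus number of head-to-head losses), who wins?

Z

Pairwise results:
  Y vs Z: Z wins 25–0.
  Y vs W: W wins 20–5.
  Z vs W: Z wins 17–8.
Copeland scores (wins − losses):
  Y: 0 − 2 = -2
  Z: 2 − 0 = 2
  W: 1 − 1 = 0
Z has the best Copeland score.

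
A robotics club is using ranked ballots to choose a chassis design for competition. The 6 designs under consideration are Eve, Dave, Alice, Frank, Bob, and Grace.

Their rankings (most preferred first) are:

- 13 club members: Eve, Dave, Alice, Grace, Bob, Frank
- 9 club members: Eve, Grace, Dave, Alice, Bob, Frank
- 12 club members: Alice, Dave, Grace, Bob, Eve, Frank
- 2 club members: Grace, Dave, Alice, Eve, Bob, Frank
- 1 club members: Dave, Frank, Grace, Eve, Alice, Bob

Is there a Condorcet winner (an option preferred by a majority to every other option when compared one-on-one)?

Head-to-head results (37 voters total):
Eve vs Dave: Eve wins 22–15.
Eve vs Alice: Eve wins 23–14.
Eve vs Frank: Eve wins 36–1.
Eve vs Bob: Eve wins 25–12.
Eve vs Grace: Eve wins 22–15.
Dave vs Alice: Dave wins 25–12.
Dave vs Frank: Dave wins 37–0.
Dave vs Bob: Dave wins 37–0.
Dave vs Grace: Dave wins 26–11.
Alice vs Frank: Alice wins 36–1.
Alice vs Bob: Alice wins 37–0.
Alice vs Grace: Alice wins 25–12.
Frank vs Bob: Bob wins 36–1.
Frank vs Grace: Grace wins 36–1.
Bob vs Grace: Grace wins 37–0.
Eve beats each rival — Dave (22–15), Alice (23–14), Frank (36–1), Bob (25–12), Grace (22–15) — so Eve is the Condorcet winner.

Yes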